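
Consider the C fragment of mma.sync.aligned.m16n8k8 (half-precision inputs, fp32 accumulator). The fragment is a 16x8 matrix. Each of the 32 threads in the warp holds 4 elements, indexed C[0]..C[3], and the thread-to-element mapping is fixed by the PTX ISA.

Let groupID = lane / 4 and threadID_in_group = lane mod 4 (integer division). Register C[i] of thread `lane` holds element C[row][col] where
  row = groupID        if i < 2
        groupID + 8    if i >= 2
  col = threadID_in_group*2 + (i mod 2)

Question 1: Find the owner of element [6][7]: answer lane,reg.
27,1

r:6=>grp=6,rB=0  c:7=>tig=3,lo=1
L=6*4+3=27  i=0*2+1=1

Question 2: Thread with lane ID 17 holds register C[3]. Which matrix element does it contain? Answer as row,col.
12,3

17: gr=4,th=1
[3] (4+8,1*2+1) = (12,3)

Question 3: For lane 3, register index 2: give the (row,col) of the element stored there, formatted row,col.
3: gr=0,th=3
[2] (0+8,3*2+0) = (8,6)

8,6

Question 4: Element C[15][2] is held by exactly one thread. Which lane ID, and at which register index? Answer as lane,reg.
29,2

r:15=>grp=7,rB=1  c:2=>tig=1,lo=0
L=7*4+1=29  i=1*2+0=2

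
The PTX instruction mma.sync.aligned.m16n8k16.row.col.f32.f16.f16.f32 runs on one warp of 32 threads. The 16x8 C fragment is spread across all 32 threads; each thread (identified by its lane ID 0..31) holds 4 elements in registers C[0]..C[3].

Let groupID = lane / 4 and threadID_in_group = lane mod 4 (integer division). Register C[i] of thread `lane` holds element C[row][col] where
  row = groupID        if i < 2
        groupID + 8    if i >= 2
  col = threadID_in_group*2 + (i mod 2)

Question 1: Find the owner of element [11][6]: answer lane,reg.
r: 11->gid=3,r8=1  c: 6->tid=3,i&1=0
L=3*4+3=15  i=1*2+0=2

15,2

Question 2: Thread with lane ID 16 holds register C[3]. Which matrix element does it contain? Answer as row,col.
lane 16: G=4 (16/4), T=0 (16%4)
i=3: r=4+8=12, c=0*2+1=1

12,1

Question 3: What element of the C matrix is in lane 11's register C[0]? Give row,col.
11: gr=2,th=3
[0] (2+0,3*2+0) = (2,6)

2,6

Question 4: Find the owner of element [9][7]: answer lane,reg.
7,3

r=9⇒gr=1,Rb=1  c=7⇒th=3,odd=1
L=1*4+3=7  i=1*2+1=3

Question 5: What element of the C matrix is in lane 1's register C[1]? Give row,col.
1: grp=0,tig=1
[1] (0+0,1*2+1) = (0,3)

0,3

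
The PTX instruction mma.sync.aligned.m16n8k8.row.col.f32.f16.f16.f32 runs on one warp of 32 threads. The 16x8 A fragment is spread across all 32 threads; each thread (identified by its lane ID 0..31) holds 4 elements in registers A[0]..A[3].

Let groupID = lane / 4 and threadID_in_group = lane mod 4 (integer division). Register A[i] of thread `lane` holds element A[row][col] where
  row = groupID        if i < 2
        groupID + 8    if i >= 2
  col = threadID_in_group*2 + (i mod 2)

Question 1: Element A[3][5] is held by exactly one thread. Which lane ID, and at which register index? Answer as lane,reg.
r=3⇒gr=3,Rb=0  c=5⇒th=2,odd=1
L=3*4+2=14  i=0*2+1=1

14,1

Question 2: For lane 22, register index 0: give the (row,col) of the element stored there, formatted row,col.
5,4

lane 22→22/4=5, 22 mod 4=2
i=0  r:5+0→5  c:2·2+0→4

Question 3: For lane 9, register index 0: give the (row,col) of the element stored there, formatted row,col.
9: gid=2,tid=1
[0] (2+0,1*2+0) = (2,2)

2,2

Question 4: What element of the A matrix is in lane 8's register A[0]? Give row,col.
2,0

8: G=2,T=0
[0] (2+0,0*2+0) = (2,0)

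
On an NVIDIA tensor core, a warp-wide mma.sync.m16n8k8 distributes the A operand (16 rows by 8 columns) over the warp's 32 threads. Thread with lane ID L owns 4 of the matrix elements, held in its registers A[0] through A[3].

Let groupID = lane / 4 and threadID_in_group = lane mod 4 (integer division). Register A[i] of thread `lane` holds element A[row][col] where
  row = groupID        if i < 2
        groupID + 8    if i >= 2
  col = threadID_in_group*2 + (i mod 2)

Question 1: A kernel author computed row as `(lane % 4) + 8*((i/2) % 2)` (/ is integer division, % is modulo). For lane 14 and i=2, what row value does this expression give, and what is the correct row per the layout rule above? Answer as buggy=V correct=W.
`(lane % 4) + 8*((i/2) % 2)`[14,2]→10
lane 14: G=3 (14/4), T=2 (14%4)
i=2: r=3+8=11, c=2*2+0=4
row: 10 vs 11

buggy=10 correct=11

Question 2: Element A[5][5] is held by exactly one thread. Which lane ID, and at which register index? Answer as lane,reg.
22,1

r=5⇒gr=5,Rb=0  c=5⇒th=2,odd=1
L=5*4+2=22  i=0*2+1=1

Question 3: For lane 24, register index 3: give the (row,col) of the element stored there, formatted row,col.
lane 24: G=6 (24/4), T=0 (24%4)
i=3: r=6+8=14, c=0*2+1=1

14,1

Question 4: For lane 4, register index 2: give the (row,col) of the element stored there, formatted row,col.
9,0

L=4→G=4>>2=1, T=4&3=0
[2]→row 1+8=9  col 0·2+0=0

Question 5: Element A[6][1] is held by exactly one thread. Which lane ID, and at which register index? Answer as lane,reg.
24,1

r=6->g=6,rb=0  c=1->t=0,b0=1
L=6*4+0=24  i=0*2+1=1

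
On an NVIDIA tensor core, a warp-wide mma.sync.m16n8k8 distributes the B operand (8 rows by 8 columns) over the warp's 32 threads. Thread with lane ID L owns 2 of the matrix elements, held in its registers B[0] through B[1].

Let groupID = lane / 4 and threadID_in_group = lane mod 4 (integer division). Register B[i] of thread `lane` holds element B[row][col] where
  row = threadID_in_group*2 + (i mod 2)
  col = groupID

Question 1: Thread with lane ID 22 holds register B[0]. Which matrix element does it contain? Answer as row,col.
4,5

lane 22⇒22/4=5, 22 mod 4=2
i=0  r:2·2+0⇒4  c:5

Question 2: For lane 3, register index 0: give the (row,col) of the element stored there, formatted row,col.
lane 3: grp=0 (3/4), tig=3 (3%4)
i=0: r=3*2+0=6, c=grp=0

6,0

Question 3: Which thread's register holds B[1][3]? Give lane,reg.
c:3=>grp=3  r:1=>tig=0,lo=1
L=3*4+0=12  i=1=1

12,1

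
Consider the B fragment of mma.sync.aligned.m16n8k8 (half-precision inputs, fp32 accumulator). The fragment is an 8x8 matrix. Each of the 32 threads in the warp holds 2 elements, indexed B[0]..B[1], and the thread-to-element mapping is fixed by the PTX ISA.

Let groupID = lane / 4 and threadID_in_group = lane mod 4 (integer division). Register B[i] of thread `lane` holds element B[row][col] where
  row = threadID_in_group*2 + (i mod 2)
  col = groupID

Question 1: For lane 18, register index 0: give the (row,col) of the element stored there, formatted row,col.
lane 18=>18/4=4, 18 mod 4=2
i=0  r:2·2+0=>4  c:4

4,4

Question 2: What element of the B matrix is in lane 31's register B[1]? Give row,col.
31: gid=7,tid=3
[1] (3*2+1,7) = (7,7)

7,7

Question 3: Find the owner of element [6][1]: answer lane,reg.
7,0

c: 1->gid=1  r: 6->tid=3,i&1=0
L=1*4+3=7  i=0=0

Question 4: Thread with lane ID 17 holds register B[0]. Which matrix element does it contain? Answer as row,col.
L=17⇒gr=17>>2=4, th=17&3=1
[0]⇒row 1·2+0=2  col gr=4

2,4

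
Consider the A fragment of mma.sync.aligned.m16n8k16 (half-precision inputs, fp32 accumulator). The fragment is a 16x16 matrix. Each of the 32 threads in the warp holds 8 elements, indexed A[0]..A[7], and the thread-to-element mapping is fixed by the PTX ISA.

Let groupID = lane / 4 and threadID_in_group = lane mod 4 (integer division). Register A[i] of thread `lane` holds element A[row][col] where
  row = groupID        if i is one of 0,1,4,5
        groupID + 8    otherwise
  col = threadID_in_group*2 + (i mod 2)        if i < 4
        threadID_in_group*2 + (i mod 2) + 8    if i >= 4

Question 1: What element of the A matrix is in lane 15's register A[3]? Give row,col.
15: gid=3,tid=3
[3] (3+8,3*2+1+0) = (11,7)

11,7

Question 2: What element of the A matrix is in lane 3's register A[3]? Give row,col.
lane 3→3/4=0, 3 mod 4=3
i=3  r:0+8→8  c:2·3+1+0→7

8,7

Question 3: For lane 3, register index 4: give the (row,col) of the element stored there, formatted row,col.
3: gr=0,th=3
[4] (0+0,3*2+0+8) = (0,14)

0,14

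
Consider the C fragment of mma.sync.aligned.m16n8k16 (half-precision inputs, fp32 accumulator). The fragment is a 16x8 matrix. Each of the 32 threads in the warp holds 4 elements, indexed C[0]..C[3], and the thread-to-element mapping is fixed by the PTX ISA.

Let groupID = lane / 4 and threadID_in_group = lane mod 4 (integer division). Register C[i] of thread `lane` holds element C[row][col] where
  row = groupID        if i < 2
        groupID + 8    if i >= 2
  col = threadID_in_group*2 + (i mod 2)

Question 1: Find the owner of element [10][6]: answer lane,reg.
r:10=>grp=2,rB=1  c:6=>tig=3,lo=0
L=2*4+3=11  i=1*2+0=2

11,2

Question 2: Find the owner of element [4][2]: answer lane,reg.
17,0

r=4⇒gr=4,Rb=0  c=2⇒th=1,odd=0
L=4*4+1=17  i=0*2+0=0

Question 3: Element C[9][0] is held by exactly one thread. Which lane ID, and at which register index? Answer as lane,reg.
4,2

r=9⇒gr=1,Rb=1  c=0⇒th=0,odd=0
L=1*4+0=4  i=1*2+0=2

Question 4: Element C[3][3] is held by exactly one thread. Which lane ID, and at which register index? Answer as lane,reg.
13,1

r:3=>grp=3,rB=0  c:3=>tig=1,lo=1
L=3*4+1=13  i=0*2+1=1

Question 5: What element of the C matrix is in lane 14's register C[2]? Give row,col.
11,4

lane 14⇒14/4=3, 14 mod 4=2
i=2  r:3+8⇒11  c:2·2+0⇒4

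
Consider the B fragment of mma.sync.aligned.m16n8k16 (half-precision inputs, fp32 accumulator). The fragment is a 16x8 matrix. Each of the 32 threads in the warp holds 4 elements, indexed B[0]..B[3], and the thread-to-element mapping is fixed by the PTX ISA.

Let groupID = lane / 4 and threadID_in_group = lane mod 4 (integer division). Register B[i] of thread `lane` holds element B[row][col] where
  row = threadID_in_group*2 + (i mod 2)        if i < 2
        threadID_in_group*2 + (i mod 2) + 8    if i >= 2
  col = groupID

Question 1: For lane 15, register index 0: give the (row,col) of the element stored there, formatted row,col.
lane 15: G=3 (15/4), T=3 (15%4)
i=0: r=3*2+0+0=6, c=G=3

6,3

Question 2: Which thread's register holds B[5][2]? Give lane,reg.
c: 2->gid=2  r: 5->r8=0,tid=2,i&1=1
L=2*4+2=10  i=0*2+1=1

10,1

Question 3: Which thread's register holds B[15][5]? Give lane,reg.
23,3

c: 5->gid=5  r: 15->r8=1,tid=3,i&1=1
L=5*4+3=23  i=1*2+1=3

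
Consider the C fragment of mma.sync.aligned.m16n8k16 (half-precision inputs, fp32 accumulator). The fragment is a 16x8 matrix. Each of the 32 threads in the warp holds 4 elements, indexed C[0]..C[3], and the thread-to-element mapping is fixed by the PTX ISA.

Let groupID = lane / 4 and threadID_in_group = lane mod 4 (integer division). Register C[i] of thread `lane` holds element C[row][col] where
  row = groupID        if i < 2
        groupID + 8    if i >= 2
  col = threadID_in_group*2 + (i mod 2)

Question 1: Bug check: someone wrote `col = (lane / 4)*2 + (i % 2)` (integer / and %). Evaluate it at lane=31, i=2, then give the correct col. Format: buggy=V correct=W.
`(lane / 4)*2 + (i % 2)`[31,2]→14
lane 31: G=7 (31/4), T=3 (31%4)
i=2: r=7+8=15, c=3*2+0=6
col: 14 vs 6

buggy=14 correct=6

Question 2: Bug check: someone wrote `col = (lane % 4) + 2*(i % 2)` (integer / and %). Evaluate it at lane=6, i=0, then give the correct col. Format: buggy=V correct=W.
buggy=2 correct=4

`(lane % 4) + 2*(i % 2)`[6,0]=>2
L=6=>grp=6>>2=1, tig=6&3=2
[0]=>row 1+0=1  col 2·2+0=4
col: 2 vs 4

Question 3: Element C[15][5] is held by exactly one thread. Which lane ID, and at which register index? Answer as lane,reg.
30,3

r=15->g=7,rb=1  c=5->t=2,b0=1
L=7*4+2=30  i=1*2+1=3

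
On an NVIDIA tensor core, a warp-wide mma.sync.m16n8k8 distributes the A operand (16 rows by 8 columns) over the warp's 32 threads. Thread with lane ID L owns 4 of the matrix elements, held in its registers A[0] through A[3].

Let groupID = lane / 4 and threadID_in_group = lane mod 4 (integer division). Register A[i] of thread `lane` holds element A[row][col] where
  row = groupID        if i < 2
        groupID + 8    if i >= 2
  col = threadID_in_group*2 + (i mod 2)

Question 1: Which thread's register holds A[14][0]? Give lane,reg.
r:14=>grp=6,rB=1  c:0=>tig=0,lo=0
L=6*4+0=24  i=1*2+0=2

24,2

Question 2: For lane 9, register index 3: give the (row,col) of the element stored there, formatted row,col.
lane 9: grp=2 (9/4), tig=1 (9%4)
i=3: r=2+8=10, c=1*2+1=3

10,3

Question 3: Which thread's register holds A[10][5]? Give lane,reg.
r=10→G=2,rhi=1  c=5→T=2,p=1
L=2*4+2=10  i=1*2+1=3

10,3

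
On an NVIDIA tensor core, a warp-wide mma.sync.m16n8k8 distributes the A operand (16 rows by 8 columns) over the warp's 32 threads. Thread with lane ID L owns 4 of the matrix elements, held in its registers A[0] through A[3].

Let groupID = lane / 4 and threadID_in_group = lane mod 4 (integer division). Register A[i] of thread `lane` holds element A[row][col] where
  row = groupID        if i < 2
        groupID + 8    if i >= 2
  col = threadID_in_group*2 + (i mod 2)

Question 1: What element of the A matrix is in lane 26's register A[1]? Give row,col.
L=26⇒gr=26>>2=6, th=26&3=2
[1]⇒row 6+0=6  col 2·2+1=5

6,5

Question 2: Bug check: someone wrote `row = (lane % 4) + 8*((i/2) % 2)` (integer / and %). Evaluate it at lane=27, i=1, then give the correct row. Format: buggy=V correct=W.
buggy=3 correct=6

`(lane % 4) + 8*((i/2) % 2)`[27,1]->3
lane 27: gid=6 (27/4), tid=3 (27%4)
i=1: r=6+0=6, c=3*2+1=7
row: 3 vs 6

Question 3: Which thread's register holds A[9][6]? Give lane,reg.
r=9→G=1,rhi=1  c=6→T=3,p=0
L=1*4+3=7  i=1*2+0=2

7,2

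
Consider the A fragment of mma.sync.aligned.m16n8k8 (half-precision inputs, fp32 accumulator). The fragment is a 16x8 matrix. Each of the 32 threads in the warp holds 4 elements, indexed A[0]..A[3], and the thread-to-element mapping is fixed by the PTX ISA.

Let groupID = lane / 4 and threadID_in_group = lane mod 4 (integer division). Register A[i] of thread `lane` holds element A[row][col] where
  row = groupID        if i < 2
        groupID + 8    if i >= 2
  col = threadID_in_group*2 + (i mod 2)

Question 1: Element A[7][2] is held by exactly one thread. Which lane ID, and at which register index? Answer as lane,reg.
r:7=>grp=7,rB=0  c:2=>tig=1,lo=0
L=7*4+1=29  i=0*2+0=0

29,0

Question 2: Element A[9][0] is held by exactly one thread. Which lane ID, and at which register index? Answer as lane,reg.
r=9⇒gr=1,Rb=1  c=0⇒th=0,odd=0
L=1*4+0=4  i=1*2+0=2

4,2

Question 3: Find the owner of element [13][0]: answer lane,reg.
r:13=>grp=5,rB=1  c:0=>tig=0,lo=0
L=5*4+0=20  i=1*2+0=2

20,2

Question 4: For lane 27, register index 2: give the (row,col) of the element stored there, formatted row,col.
L=27->g=27>>2=6, t=27&3=3
[2]->row 6+8=14  col 3·2+0=6

14,6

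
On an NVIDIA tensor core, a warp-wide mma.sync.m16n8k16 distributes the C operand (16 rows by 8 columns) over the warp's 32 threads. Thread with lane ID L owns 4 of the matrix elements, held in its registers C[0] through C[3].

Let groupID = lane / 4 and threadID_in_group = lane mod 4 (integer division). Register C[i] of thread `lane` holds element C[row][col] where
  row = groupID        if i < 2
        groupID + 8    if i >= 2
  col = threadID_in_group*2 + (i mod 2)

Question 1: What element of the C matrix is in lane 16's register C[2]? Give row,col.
12,0

lane 16: g=4 (16/4), t=0 (16%4)
i=2: r=4+8=12, c=0*2+0=0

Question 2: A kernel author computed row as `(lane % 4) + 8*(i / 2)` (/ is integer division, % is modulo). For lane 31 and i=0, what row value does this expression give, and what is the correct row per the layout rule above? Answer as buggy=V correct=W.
buggy=3 correct=7

`(lane % 4) + 8*(i / 2)`[31,0]⇒3
lane 31⇒31/4=7, 31 mod 4=3
i=0  r:7+0⇒7  c:2·3+0⇒6
row: 3 vs 7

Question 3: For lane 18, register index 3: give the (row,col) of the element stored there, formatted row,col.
12,5

lane 18: gr=4 (18/4), th=2 (18%4)
i=3: r=4+8=12, c=2*2+1=5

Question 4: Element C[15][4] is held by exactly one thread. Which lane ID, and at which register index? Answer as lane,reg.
r:15=>grp=7,rB=1  c:4=>tig=2,lo=0
L=7*4+2=30  i=1*2+0=2

30,2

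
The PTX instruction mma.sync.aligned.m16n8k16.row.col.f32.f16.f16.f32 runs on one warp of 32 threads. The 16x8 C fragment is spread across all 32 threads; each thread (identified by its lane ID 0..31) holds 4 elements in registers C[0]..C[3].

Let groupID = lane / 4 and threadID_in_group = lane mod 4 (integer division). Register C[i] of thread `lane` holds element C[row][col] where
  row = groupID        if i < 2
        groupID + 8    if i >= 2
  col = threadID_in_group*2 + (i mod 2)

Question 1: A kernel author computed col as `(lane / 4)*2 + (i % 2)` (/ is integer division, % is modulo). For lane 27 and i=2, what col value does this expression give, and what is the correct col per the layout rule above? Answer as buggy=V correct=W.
`(lane / 4)*2 + (i % 2)`[27,2]⇒12
L=27⇒gr=27>>2=6, th=27&3=3
[2]⇒row 6+8=14  col 3·2+0=6
col: 12 vs 6

buggy=12 correct=6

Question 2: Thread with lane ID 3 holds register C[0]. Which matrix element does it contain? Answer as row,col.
0,6

3: gid=0,tid=3
[0] (0+0,3*2+0) = (0,6)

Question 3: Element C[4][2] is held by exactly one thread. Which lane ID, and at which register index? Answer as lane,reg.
17,0

r:4=>grp=4,rB=0  c:2=>tig=1,lo=0
L=4*4+1=17  i=0*2+0=0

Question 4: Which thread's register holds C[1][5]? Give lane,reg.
6,1

r=1→G=1,rhi=0  c=5→T=2,p=1
L=1*4+2=6  i=0*2+1=1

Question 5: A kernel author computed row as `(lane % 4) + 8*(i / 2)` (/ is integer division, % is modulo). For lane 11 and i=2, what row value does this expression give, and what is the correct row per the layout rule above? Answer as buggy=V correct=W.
`(lane % 4) + 8*(i / 2)`[11,2]→11
11: G=2,T=3
[2] (2+8,3*2+0) = (10,6)
row: 11 vs 10

buggy=11 correct=10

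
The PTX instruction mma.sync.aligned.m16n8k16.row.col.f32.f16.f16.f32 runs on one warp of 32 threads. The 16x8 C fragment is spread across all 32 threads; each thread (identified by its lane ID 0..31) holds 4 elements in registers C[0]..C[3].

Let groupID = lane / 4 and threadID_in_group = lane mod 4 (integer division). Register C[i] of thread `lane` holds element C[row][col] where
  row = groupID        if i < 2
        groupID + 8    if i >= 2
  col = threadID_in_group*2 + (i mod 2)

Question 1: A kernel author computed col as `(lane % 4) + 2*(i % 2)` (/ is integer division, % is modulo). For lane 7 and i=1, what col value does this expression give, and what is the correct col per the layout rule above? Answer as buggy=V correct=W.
buggy=5 correct=7

`(lane % 4) + 2*(i % 2)`[7,1]→5
lane 7: G=1 (7/4), T=3 (7%4)
i=1: r=1+0=1, c=3*2+1=7
col: 5 vs 7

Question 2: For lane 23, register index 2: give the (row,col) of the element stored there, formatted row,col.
23: g=5,t=3
[2] (5+8,3*2+0) = (13,6)

13,6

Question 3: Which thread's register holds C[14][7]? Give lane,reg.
r=14->g=6,rb=1  c=7->t=3,b0=1
L=6*4+3=27  i=1*2+1=3

27,3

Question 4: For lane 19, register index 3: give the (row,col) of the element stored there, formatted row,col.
L=19⇒gr=19>>2=4, th=19&3=3
[3]⇒row 4+8=12  col 3·2+1=7

12,7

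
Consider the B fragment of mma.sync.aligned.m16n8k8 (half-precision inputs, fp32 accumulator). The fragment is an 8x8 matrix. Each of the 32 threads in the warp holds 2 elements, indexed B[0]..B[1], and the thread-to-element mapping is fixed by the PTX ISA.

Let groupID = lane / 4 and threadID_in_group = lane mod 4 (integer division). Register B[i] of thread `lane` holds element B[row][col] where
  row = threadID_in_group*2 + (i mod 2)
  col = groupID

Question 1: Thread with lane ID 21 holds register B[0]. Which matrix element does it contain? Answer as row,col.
2,5

lane 21: g=5 (21/4), t=1 (21%4)
i=0: r=1*2+0=2, c=g=5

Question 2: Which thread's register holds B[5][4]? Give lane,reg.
18,1

c=4->g=4  r=5->t=2,b0=1
L=4*4+2=18  i=1=1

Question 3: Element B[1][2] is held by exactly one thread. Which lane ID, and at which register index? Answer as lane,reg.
8,1

c:2=>grp=2  r:1=>tig=0,lo=1
L=2*4+0=8  i=1=1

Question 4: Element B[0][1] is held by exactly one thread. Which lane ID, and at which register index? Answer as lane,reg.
4,0

c:1=>grp=1  r:0=>tig=0,lo=0
L=1*4+0=4  i=0=0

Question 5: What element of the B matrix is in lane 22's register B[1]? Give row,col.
5,5

lane 22: grp=5 (22/4), tig=2 (22%4)
i=1: r=2*2+1=5, c=grp=5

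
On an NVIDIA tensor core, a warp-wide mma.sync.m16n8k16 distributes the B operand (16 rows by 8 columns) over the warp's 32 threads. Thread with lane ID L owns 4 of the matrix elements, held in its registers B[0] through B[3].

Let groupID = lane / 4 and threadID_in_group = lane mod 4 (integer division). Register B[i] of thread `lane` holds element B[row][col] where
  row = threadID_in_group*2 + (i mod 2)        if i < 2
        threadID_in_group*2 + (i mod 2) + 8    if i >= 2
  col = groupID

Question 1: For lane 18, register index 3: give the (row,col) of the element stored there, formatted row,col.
13,4

L=18->g=18>>2=4, t=18&3=2
[3]->row 2·2+1+8=13  col g=4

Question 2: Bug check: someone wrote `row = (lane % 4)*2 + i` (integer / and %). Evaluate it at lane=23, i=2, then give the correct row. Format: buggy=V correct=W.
buggy=8 correct=14

`(lane % 4)*2 + i`[23,2]=>8
23: grp=5,tig=3
[2] (3*2+0+8,5) = (14,5)
row: 8 vs 14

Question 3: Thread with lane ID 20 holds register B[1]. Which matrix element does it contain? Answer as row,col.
L=20=>grp=20>>2=5, tig=20&3=0
[1]=>row 0·2+1+0=1  col grp=5

1,5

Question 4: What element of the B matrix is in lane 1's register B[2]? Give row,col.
10,0

1: G=0,T=1
[2] (1*2+0+8,0) = (10,0)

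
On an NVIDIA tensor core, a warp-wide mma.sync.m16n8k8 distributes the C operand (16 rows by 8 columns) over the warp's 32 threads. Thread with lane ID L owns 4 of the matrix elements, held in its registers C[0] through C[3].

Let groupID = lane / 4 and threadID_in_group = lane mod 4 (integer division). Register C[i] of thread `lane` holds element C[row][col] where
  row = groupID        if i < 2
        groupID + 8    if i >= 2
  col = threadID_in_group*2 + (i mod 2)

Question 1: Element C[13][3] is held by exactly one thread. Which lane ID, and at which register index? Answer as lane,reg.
21,3

r=13->g=5,rb=1  c=3->t=1,b0=1
L=5*4+1=21  i=1*2+1=3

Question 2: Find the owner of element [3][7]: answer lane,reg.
r=3→G=3,rhi=0  c=7→T=3,p=1
L=3*4+3=15  i=0*2+1=1

15,1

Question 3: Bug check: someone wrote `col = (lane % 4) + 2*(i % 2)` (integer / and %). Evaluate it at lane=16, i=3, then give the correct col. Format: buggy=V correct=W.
`(lane % 4) + 2*(i % 2)`[16,3]→2
lane 16→16/4=4, 16 mod 4=0
i=3  r:4+8→12  c:2·0+1→1
col: 2 vs 1

buggy=2 correct=1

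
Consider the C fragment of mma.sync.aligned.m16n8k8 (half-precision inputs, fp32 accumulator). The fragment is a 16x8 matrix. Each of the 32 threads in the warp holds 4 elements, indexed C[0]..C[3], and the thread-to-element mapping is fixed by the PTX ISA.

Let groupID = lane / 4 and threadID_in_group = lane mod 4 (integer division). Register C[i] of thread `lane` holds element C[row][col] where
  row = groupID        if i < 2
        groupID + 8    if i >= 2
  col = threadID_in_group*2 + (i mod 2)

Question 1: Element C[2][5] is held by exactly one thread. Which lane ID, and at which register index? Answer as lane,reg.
10,1

r=2⇒gr=2,Rb=0  c=5⇒th=2,odd=1
L=2*4+2=10  i=0*2+1=1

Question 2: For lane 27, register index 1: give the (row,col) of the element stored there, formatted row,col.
27: gid=6,tid=3
[1] (6+0,3*2+1) = (6,7)

6,7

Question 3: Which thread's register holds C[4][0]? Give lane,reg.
16,0

r=4→G=4,rhi=0  c=0→T=0,p=0
L=4*4+0=16  i=0*2+0=0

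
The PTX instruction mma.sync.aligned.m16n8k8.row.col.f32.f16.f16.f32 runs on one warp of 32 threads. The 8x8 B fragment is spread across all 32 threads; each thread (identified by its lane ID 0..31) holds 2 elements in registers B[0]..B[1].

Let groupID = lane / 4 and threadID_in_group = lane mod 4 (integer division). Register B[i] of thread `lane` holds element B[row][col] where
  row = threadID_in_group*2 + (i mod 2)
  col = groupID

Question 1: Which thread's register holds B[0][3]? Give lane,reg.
c:3=>grp=3  r:0=>tig=0,lo=0
L=3*4+0=12  i=0=0

12,0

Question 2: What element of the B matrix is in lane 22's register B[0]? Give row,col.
4,5

22: gr=5,th=2
[0] (2*2+0,5) = (4,5)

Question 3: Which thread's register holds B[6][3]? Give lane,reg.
c=3⇒gr=3  r=6⇒th=3,odd=0
L=3*4+3=15  i=0=0

15,0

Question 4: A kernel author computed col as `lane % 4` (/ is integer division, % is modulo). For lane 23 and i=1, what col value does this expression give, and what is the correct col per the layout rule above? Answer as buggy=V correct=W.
`lane % 4`[23,1]->3
23: gid=5,tid=3
[1] (3*2+1,5) = (7,5)
col: 3 vs 5

buggy=3 correct=5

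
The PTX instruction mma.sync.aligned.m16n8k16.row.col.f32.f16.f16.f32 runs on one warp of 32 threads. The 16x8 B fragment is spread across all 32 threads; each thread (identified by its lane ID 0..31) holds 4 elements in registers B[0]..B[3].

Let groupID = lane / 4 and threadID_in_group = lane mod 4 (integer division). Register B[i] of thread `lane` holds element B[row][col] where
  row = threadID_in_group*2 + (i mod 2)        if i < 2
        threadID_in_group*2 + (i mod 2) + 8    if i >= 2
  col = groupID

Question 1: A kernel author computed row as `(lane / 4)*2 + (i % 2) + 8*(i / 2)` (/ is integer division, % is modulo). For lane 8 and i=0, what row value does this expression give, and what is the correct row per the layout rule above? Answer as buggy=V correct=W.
`(lane / 4)*2 + (i % 2) + 8*(i / 2)`[8,0]⇒4
lane 8⇒8/4=2, 8 mod 4=0
i=0  r:2·0+0+0⇒0  c:2
row: 4 vs 0

buggy=4 correct=0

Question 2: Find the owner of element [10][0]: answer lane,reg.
1,2

c=0→G=0  r=10→rhi=1,T=1,p=0
L=0*4+1=1  i=1*2+0=2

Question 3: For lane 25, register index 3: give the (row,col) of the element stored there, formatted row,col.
L=25->g=25>>2=6, t=25&3=1
[3]->row 1·2+1+8=11  col g=6

11,6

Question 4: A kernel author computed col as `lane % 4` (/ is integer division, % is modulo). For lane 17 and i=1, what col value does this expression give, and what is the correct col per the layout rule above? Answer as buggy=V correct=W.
buggy=1 correct=4

`lane % 4`[17,1]=>1
lane 17=>17/4=4, 17 mod 4=1
i=1  r:2·1+1+0=>3  c:4
col: 1 vs 4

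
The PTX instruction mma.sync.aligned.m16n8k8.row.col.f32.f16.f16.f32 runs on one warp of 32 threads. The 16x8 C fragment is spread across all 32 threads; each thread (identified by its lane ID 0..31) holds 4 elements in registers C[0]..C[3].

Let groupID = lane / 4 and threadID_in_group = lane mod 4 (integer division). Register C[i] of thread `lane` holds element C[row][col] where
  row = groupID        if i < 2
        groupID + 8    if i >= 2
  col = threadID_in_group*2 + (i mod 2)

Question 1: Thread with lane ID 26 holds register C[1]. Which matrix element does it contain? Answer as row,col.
6,5

L=26→G=26>>2=6, T=26&3=2
[1]→row 6+0=6  col 2·2+1=5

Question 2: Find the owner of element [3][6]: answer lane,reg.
15,0

r=3⇒gr=3,Rb=0  c=6⇒th=3,odd=0
L=3*4+3=15  i=0*2+0=0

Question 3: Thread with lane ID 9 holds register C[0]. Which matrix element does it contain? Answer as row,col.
2,2

lane 9=>9/4=2, 9 mod 4=1
i=0  r:2+0=>2  c:2·1+0=>2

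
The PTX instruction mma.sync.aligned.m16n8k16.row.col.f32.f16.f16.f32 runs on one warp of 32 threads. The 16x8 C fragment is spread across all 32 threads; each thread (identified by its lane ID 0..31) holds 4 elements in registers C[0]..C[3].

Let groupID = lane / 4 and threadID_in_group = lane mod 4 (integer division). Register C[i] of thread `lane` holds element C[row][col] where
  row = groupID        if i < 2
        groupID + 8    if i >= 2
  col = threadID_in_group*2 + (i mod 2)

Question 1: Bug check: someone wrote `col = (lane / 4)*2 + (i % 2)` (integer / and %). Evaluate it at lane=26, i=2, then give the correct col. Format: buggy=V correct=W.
`(lane / 4)*2 + (i % 2)`[26,2]->12
lane 26->26/4=6, 26 mod 4=2
i=2  r:6+8->14  c:2·2+0->4
col: 12 vs 4

buggy=12 correct=4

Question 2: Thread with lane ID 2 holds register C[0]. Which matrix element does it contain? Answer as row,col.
lane 2: gr=0 (2/4), th=2 (2%4)
i=0: r=0+0=0, c=2*2+0=4

0,4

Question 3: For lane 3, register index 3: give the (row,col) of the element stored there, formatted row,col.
L=3=>grp=3>>2=0, tig=3&3=3
[3]=>row 0+8=8  col 3·2+1=7

8,7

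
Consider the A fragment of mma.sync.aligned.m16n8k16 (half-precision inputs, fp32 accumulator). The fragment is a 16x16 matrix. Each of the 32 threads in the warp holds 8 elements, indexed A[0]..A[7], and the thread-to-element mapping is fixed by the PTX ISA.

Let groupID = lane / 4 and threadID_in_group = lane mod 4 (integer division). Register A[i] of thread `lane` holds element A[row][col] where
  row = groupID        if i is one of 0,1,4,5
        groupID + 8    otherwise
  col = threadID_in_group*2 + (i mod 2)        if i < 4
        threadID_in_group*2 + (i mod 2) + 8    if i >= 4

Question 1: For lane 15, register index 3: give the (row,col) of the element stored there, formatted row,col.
lane 15=>15/4=3, 15 mod 4=3
i=3  r:3+8=>11  c:2·3+1+0=>7

11,7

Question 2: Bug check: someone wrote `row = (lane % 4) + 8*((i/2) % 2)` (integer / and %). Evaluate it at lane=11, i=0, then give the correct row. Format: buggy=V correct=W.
`(lane % 4) + 8*((i/2) % 2)`[11,0]=>3
11: grp=2,tig=3
[0] (2+0,3*2+0+0) = (2,6)
row: 3 vs 2

buggy=3 correct=2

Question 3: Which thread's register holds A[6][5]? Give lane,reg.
r:6=>grp=6,rB=0  c:5=>cB=0,tig=2,lo=1
L=6*4+2=26  i=0*4+0*2+1=1

26,1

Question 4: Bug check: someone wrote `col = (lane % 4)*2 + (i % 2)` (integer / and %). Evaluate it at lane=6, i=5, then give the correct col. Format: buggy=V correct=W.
`(lane % 4)*2 + (i % 2)`[6,5]⇒5
6: gr=1,th=2
[5] (1+0,2*2+1+8) = (1,13)
col: 5 vs 13

buggy=5 correct=13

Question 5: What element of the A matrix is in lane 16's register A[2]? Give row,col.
lane 16->16/4=4, 16 mod 4=0
i=2  r:4+8->12  c:2·0+0+0->0

12,0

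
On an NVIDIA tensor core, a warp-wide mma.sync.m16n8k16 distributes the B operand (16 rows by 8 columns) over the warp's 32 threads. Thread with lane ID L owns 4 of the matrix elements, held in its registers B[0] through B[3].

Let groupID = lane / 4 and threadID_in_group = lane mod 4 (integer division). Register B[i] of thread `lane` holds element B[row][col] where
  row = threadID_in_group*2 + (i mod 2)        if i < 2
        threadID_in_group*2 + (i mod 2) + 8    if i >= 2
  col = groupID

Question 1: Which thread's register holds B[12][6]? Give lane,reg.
c=6⇒gr=6  r=12⇒Rb=1,th=2,odd=0
L=6*4+2=26  i=1*2+0=2

26,2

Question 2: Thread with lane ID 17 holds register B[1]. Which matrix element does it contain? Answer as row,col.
lane 17: gid=4 (17/4), tid=1 (17%4)
i=1: r=1*2+1+0=3, c=gid=4

3,4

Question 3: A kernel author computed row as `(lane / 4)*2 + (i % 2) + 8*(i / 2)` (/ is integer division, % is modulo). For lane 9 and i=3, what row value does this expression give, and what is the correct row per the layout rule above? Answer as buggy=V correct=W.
`(lane / 4)*2 + (i % 2) + 8*(i / 2)`[9,3]→13
lane 9→9/4=2, 9 mod 4=1
i=3  r:2·1+1+8→11  c:2
row: 13 vs 11

buggy=13 correct=11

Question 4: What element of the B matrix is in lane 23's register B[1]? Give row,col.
lane 23: gid=5 (23/4), tid=3 (23%4)
i=1: r=3*2+1+0=7, c=gid=5

7,5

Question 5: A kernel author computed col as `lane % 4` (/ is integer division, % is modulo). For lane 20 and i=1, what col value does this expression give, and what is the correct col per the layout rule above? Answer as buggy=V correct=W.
buggy=0 correct=5

`lane % 4`[20,1]->0
L=20->gid=20>>2=5, tid=20&3=0
[1]->row 0·2+1+0=1  col gid=5
col: 0 vs 5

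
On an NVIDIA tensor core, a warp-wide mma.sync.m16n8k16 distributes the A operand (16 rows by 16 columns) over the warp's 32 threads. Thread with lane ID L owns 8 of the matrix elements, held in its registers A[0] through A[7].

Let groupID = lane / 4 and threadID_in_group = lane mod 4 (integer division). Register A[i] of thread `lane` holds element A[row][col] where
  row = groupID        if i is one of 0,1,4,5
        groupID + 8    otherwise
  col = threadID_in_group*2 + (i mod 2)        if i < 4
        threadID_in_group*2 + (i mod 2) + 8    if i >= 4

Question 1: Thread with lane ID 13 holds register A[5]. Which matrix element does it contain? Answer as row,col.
L=13->gid=13>>2=3, tid=13&3=1
[5]->row 3+0=3  col 1·2+1+8=11

3,11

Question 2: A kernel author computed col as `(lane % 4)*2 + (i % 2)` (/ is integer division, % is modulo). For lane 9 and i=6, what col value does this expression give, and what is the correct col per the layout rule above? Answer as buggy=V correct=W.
buggy=2 correct=10

`(lane % 4)*2 + (i % 2)`[9,6]->2
lane 9: g=2 (9/4), t=1 (9%4)
i=6: r=2+8=10, c=1*2+0+8=10
col: 2 vs 10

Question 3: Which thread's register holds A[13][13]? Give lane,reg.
22,7

r=13→G=5,rhi=1  c=13→chi=1,T=2,p=1
L=5*4+2=22  i=1*4+1*2+1=7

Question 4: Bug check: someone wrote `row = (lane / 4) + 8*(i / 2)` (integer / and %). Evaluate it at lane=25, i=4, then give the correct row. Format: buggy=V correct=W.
buggy=22 correct=6

`(lane / 4) + 8*(i / 2)`[25,4]->22
lane 25->25/4=6, 25 mod 4=1
i=4  r:6+0->6  c:2·1+0+8->10
row: 22 vs 6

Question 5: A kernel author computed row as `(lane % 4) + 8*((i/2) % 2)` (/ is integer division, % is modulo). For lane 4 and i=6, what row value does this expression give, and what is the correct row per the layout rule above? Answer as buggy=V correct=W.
`(lane % 4) + 8*((i/2) % 2)`[4,6]->8
L=4->gid=4>>2=1, tid=4&3=0
[6]->row 1+8=9  col 0·2+0+8=8
row: 8 vs 9

buggy=8 correct=9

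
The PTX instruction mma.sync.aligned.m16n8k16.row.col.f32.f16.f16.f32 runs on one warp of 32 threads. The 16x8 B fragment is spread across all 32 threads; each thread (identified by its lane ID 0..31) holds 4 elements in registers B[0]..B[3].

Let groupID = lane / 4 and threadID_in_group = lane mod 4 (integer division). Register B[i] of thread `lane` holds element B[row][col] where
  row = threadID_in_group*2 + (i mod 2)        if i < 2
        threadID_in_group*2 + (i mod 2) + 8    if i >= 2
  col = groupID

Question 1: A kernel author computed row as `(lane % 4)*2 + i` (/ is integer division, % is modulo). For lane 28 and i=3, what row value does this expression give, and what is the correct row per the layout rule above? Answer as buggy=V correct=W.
`(lane % 4)*2 + i`[28,3]->3
lane 28: gid=7 (28/4), tid=0 (28%4)
i=3: r=0*2+1+8=9, c=gid=7
row: 3 vs 9

buggy=3 correct=9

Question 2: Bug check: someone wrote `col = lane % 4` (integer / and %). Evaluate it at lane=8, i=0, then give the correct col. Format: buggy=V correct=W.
buggy=0 correct=2

`lane % 4`[8,0]⇒0
lane 8: gr=2 (8/4), th=0 (8%4)
i=0: r=0*2+0+0=0, c=gr=2
col: 0 vs 2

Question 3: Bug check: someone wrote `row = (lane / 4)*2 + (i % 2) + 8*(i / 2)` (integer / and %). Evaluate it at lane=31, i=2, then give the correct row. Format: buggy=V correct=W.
`(lane / 4)*2 + (i % 2) + 8*(i / 2)`[31,2]->22
lane 31->31/4=7, 31 mod 4=3
i=2  r:2·3+0+8->14  c:7
row: 22 vs 14

buggy=22 correct=14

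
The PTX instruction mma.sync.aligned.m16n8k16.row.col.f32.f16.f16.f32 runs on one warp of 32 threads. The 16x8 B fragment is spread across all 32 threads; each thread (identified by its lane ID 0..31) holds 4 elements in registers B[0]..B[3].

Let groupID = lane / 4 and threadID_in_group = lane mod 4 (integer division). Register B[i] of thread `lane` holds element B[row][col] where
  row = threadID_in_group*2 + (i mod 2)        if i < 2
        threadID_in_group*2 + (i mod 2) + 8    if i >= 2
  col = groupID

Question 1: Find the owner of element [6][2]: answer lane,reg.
c=2->g=2  r=6->rb=0,t=3,b0=0
L=2*4+3=11  i=0*2+0=0

11,0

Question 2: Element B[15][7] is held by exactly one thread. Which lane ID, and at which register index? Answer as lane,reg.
c=7⇒gr=7  r=15⇒Rb=1,th=3,odd=1
L=7*4+3=31  i=1*2+1=3

31,3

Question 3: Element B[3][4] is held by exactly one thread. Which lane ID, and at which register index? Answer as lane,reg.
17,1

c: 4->gid=4  r: 3->r8=0,tid=1,i&1=1
L=4*4+1=17  i=0*2+1=1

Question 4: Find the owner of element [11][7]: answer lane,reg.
c: 7->gid=7  r: 11->r8=1,tid=1,i&1=1
L=7*4+1=29  i=1*2+1=3

29,3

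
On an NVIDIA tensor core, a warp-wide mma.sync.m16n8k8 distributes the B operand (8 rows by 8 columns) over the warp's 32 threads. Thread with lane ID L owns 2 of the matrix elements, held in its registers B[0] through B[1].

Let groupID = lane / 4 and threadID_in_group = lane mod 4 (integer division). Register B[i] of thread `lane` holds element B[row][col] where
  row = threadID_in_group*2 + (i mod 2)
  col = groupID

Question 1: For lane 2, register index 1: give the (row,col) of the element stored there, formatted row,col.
L=2=>grp=2>>2=0, tig=2&3=2
[1]=>row 2·2+1=5  col grp=0

5,0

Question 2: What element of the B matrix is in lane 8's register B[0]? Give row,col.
L=8->g=8>>2=2, t=8&3=0
[0]->row 0·2+0=0  col g=2

0,2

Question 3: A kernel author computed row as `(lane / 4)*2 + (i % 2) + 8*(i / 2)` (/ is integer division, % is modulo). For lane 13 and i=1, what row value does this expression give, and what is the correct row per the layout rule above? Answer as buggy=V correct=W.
buggy=7 correct=3

`(lane / 4)*2 + (i % 2) + 8*(i / 2)`[13,1]->7
lane 13: g=3 (13/4), t=1 (13%4)
i=1: r=1*2+1=3, c=g=3
row: 7 vs 3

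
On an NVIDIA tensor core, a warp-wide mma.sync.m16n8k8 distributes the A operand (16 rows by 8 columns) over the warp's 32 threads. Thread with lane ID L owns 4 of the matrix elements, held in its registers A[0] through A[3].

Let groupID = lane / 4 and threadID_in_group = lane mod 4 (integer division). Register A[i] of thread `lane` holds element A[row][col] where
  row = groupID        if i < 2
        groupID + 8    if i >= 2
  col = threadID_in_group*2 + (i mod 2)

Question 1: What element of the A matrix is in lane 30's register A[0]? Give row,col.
7,4

lane 30->30/4=7, 30 mod 4=2
i=0  r:7+0->7  c:2·2+0->4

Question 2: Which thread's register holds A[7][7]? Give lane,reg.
r:7=>grp=7,rB=0  c:7=>tig=3,lo=1
L=7*4+3=31  i=0*2+1=1

31,1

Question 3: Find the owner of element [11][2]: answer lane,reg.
r:11=>grp=3,rB=1  c:2=>tig=1,lo=0
L=3*4+1=13  i=1*2+0=2

13,2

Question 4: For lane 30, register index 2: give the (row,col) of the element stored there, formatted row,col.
30: g=7,t=2
[2] (7+8,2*2+0) = (15,4)

15,4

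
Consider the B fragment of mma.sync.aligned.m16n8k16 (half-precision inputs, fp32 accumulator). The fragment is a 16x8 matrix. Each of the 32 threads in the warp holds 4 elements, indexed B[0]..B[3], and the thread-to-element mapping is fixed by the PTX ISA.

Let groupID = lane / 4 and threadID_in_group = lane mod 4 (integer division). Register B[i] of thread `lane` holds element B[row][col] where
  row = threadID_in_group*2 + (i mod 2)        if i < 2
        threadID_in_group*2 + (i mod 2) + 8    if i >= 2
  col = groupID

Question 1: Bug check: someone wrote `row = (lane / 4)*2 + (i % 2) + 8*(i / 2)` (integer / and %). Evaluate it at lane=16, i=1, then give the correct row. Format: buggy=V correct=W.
buggy=9 correct=1

`(lane / 4)*2 + (i % 2) + 8*(i / 2)`[16,1]⇒9
lane 16⇒16/4=4, 16 mod 4=0
i=1  r:2·0+1+0⇒1  c:4
row: 9 vs 1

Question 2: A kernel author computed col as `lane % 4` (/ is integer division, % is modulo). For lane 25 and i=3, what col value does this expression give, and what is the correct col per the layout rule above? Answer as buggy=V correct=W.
`lane % 4`[25,3]→1
lane 25: G=6 (25/4), T=1 (25%4)
i=3: r=1*2+1+8=11, c=G=6
col: 1 vs 6

buggy=1 correct=6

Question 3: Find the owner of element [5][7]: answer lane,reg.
30,1

c=7→G=7  r=5→rhi=0,T=2,p=1
L=7*4+2=30  i=0*2+1=1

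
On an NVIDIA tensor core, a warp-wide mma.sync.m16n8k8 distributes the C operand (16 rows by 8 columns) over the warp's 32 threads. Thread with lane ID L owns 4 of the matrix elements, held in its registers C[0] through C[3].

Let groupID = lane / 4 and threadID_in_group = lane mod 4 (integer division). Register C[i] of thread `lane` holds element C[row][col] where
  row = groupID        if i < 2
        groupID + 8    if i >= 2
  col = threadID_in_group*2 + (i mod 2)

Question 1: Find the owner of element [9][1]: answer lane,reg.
r=9⇒gr=1,Rb=1  c=1⇒th=0,odd=1
L=1*4+0=4  i=1*2+1=3

4,3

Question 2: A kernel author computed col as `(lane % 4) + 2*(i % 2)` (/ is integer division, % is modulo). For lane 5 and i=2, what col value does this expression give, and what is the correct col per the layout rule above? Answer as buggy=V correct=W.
buggy=1 correct=2

`(lane % 4) + 2*(i % 2)`[5,2]=>1
5: grp=1,tig=1
[2] (1+8,1*2+0) = (9,2)
col: 1 vs 2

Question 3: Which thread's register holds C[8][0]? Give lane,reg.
0,2

r=8->g=0,rb=1  c=0->t=0,b0=0
L=0*4+0=0  i=1*2+0=2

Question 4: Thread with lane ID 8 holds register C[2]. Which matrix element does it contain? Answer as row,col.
10,0

lane 8: gr=2 (8/4), th=0 (8%4)
i=2: r=2+8=10, c=0*2+0=0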